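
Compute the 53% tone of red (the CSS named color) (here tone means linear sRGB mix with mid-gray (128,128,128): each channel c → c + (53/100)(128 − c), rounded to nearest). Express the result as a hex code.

#bc4444

CSS red is rgb(255, 0, 0).
A 53% tone moves each channel 53% toward 128:
  R: 255 + 0.53×(128−255) = 255 − 67.31 = 187.69 → 188
  G: 0 + 67.84 = 67.84 → 68
  B: 0 + 0.53×(128−0) = 0 + 67.84 = 67.84 → 68
rgb(188, 68, 68) = #bc4444.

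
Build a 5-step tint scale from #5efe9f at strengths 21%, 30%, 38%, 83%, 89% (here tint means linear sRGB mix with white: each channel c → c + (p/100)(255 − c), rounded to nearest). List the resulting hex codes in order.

#80feb3, #8efebc, #9bfec3, #e4ffef, #edfff4

#5efe9f is rgb(94, 254, 159).
21%: (94 + 33.81 = 127.81→128, 254→254, 159 + 20.16 = 179.16→179) → #80feb3
30%: (94 + 48.3 = 142.3→142, 254→254, 159 + 28.8 = 187.8→188) → #8efebc
38%: (94 + 61.18 = 155.18→155, 254→254, 159 + 36.48 = 195.48→195) → #9bfec3
83%: (94 + 133.63 = 227.63→228, 254 + 0.83 = 254.83→255, 159 + 79.68 = 238.68→239) → #e4ffef
89%: (94 + 143.29 = 237.29→237, 254 + 0.89 = 254.89→255, 159 + 85.44 = 244.44→244) → #edfff4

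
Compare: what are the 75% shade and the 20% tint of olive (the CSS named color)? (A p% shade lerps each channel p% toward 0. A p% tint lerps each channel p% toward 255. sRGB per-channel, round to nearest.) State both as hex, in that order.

#202000, #999933

CSS olive is rgb(128, 128, 0).
75% shade:
  R: 128 − 96 = 32 → 32
  G: 128 + 0.75×(0−128) = 128 − 96 = 32 → 32
  B: 0 + 0.75×(0−0) = 0 + 0 = 0 → 0
  → #202000
20% tint:
  R: 128 + 25.4 = 153.4 → 153
  G: 128 + 0.2×(255−128) = 128 + 25.4 = 153.4 → 153
  B: 0 + 51 = 51 → 51
  → #999933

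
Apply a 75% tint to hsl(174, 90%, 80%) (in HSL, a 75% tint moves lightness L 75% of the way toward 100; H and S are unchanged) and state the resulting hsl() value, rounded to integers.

L moves 75% from 80 toward 100: 80 + 15 = 95 → 95.
H and S are unchanged.

hsl(174, 90%, 95%)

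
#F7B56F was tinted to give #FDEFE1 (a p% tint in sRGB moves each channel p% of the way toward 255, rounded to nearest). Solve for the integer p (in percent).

79%

#F7B56F is rgb(247, 181, 111); #FDEFE1 is rgb(253, 239, 225).
On the B channel (widest range): 225 ≈ 111 + (p/100)(255 − 111), so p ≈ 100×(225 − 111)/(255 − 111) = 11400/144 = 79.17.
p = 79 reproduces all three channels after rounding.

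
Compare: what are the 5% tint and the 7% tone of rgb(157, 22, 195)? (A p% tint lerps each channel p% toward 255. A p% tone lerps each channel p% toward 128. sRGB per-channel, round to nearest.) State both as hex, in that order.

#A222C6, #9B1DBE

5% tint:
  R: 157 + 0.05×(255−157) = 157 + 4.9 = 161.9 → 162
  G: 22 + 11.65 = 33.65 → 34
  B: 195 + 0.05×(255−195) = 195 + 3 = 198 → 198
  → #A222C6
7% tone:
  R: 157 + 0.07×(128−157) = 157 − 2.03 = 154.97 → 155
  G: 22 + 7.42 = 29.42 → 29
  B: 195 + 0.07×(128−195) = 195 − 4.69 = 190.31 → 190
  → #9B1DBE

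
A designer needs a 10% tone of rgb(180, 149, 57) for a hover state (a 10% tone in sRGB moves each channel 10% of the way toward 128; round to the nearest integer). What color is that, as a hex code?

#af9340

Lerp each channel 10% toward 128:
  R: 180 + 0.1×(128−180) = 180 − 5.2 = 174.8 → 175
  G: 149 + 0.1×(128−149) = 149 − 2.1 = 146.9 → 147
  B: 57 + 0.1×(128−57) = 57 + 7.1 = 64.1 → 64
rgb(175, 147, 64) = #af9340.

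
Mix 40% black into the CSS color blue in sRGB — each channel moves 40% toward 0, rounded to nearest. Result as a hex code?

CSS blue is rgb(0, 0, 255).
A 40% shade moves each channel 40% toward 0:
  R: 0 + 0.4×(0−0) = 0 + 0 = 0 → 0
  G: 0 + 0.4×(0−0) = 0 + 0 = 0 → 0
  B: 255 + 0.4×(0−255) = 255 − 102 = 153 → 153
rgb(0, 0, 153) = #000099.

#000099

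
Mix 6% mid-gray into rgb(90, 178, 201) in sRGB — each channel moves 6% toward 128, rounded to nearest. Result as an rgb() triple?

rgb(92, 175, 197)

A 6% tone moves each channel 6% toward 128:
  R: 90 + 0.06×(128−90) = 90 + 2.28 = 92.28 → 92
  G: 178 − 3 = 175 → 175
  B: 201 − 4.38 = 196.62 → 197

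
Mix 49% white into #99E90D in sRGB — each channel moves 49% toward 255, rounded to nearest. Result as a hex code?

#99E90D is rgb(153, 233, 13).
Per channel, c → c + 0.49(255 − c):
  R: 153 + 0.49×(255−153) = 153 + 49.98 = 202.98 → 203
  G: 233 + 10.78 = 243.78 → 244
  B: 13 + 0.49×(255−13) = 13 + 118.58 = 131.58 → 132
rgb(203, 244, 132) = #CBF484.

#CBF484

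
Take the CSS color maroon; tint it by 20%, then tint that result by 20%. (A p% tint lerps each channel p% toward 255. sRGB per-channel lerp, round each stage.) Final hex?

CSS maroon is rgb(128, 0, 0).
Lerp each channel 20% toward 255:
  R: 128 + 25.4 = 153.4 → 153
  G: 0 + 0.2×(255−0) = 0 + 51 = 51 → 51
  B: 0 + 51 = 51 → 51
After the tint: rgb(153, 51, 51) = #993333.
Lerp each channel 20% toward 255:
  R: 153 + 0.2×(255−153) = 153 + 20.4 = 173.4 → 173
  G: 51 + 0.2×(255−51) = 51 + 40.8 = 91.8 → 92
  B: 51 + 40.8 = 91.8 → 92
rgb(173, 92, 92) = #AD5C5C.

#AD5C5C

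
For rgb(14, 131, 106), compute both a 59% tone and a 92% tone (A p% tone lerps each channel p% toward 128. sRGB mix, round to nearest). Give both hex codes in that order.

59% tone:
  R: 14 + 0.59×(128−14) = 14 + 67.26 = 81.26 → 81
  G: 131 + 0.59×(128−131) = 131 − 1.77 = 129.23 → 129
  B: 106 + 12.98 = 118.98 → 119
  → #518177
92% tone:
  R: 14 + 0.92×(128−14) = 14 + 104.88 = 118.88 → 119
  G: 131 + 0.92×(128−131) = 131 − 2.76 = 128.24 → 128
  B: 106 + 20.24 = 126.24 → 126
  → #77807E

#518177, #77807E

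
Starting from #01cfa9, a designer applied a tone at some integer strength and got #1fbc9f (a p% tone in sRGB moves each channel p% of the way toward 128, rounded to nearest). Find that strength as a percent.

#01cfa9 is rgb(1, 207, 169); #1fbc9f is rgb(31, 188, 159).
On the R channel (widest range): 31 ≈ 1 + (p/100)(128 − 1), so p ≈ 100×(31 − 1)/(128 − 1) = 3000/127 = 23.62.
p = 24 reproduces all three channels after rounding.

24%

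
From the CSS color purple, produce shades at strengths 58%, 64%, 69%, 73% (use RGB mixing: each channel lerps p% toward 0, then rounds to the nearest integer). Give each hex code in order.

#360036, #2e002e, #280028, #230023

CSS purple is rgb(128, 0, 128).
58%: (128 − 74.24 = 53.76→54, 0→0, 128 − 74.24 = 53.76→54) → #360036
64%: (128 − 81.92 = 46.08→46, 0→0, 128 − 81.92 = 46.08→46) → #2e002e
69%: (128 − 88.32 = 39.68→40, 0→0, 128 − 88.32 = 39.68→40) → #280028
73%: (128 − 93.44 = 34.56→35, 0→0, 128 − 93.44 = 34.56→35) → #230023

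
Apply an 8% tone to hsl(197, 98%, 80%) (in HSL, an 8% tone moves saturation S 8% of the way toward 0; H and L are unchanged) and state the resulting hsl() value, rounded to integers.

hsl(197, 90%, 80%)

S moves 8% from 98 toward 0: 98 − 7.84 = 90.16 → 90.
H and L are unchanged.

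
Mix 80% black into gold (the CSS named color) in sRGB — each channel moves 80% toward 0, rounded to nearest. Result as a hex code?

CSS gold is rgb(255, 215, 0).
An 80% shade moves each channel 80% toward 0:
  R: 255 + 0.8×(0−255) = 255 − 204 = 51 → 51
  G: 215 + 0.8×(0−215) = 215 − 172 = 43 → 43
  B: 0 + 0.8×(0−0) = 0 + 0 = 0 → 0
rgb(51, 43, 0) = #332B00.

#332B00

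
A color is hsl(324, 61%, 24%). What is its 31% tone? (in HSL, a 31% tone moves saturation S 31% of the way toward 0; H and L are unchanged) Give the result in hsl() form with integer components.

hsl(324, 42%, 24%)

S moves 31% from 61 toward 0: 61 − 18.91 = 42.09 → 42.
H and L are unchanged.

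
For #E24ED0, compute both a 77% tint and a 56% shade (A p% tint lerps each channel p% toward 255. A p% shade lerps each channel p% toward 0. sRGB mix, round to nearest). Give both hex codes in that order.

#E24ED0 is rgb(226, 78, 208).
77% tint:
  R: 226 + 0.77×(255−226) = 226 + 22.33 = 248.33 → 248
  G: 78 + 136.29 = 214.29 → 214
  B: 208 + 36.19 = 244.19 → 244
  → #F8D6F4
56% shade:
  R: 226 + 0.56×(0−226) = 226 − 126.56 = 99.44 → 99
  G: 78 + 0.56×(0−78) = 78 − 43.68 = 34.32 → 34
  B: 208 + 0.56×(0−208) = 208 − 116.48 = 91.52 → 92
  → #63225C

#F8D6F4, #63225C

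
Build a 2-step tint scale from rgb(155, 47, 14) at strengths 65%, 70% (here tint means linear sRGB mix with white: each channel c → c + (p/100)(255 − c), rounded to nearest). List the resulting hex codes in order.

65%: (155 + 65 = 220→220, 47 + 135.2 = 182.2→182, 14 + 156.65 = 170.65→171) → #DCB6AB
70%: (155 + 70 = 225→225, 47 + 145.6 = 192.6→193, 14 + 168.7 = 182.7→183) → #E1C1B7

#DCB6AB, #E1C1B7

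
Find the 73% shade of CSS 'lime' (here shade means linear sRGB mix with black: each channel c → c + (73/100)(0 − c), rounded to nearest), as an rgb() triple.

CSS lime is rgb(0, 255, 0).
A 73% shade moves each channel 73% toward 0:
  R: 0 + 0 = 0 → 0
  G: 255 − 186.15 = 68.85 → 69
  B: 0 + 0 = 0 → 0

rgb(0, 69, 0)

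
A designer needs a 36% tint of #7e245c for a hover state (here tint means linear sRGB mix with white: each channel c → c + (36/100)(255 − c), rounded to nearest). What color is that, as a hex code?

#7e245c is rgb(126, 36, 92).
Per channel, c → c + 0.36(255 − c):
  R: 126 + 46.44 = 172.44 → 172
  G: 36 + 78.84 = 114.84 → 115
  B: 92 + 0.36×(255−92) = 92 + 58.68 = 150.68 → 151
rgb(172, 115, 151) = #ac7397.

#ac7397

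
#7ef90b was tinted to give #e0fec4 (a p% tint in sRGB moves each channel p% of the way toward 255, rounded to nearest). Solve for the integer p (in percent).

#7ef90b is rgb(126, 249, 11); #e0fec4 is rgb(224, 254, 196).
On the B channel (widest range): 196 ≈ 11 + (p/100)(255 − 11), so p ≈ 100×(196 − 11)/(255 − 11) = 18500/244 = 75.82.
p = 76 reproduces all three channels after rounding.

76%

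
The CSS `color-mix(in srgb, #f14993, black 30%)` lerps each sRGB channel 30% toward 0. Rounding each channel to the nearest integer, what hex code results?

#f14993 is rgb(241, 73, 147).
Per channel, c → c + 0.3(0 − c):
  R: 241 − 72.3 = 168.7 → 169
  G: 73 + 0.3×(0−73) = 73 − 21.9 = 51.1 → 51
  B: 147 − 44.1 = 102.9 → 103
rgb(169, 51, 103) = #a93367.

#a93367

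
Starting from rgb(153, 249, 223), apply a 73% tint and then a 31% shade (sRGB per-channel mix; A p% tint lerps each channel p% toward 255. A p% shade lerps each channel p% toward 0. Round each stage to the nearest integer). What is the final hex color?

Lerp each channel 73% toward 255:
  R: 153 + 0.73×(255−153) = 153 + 74.46 = 227.46 → 227
  G: 249 + 0.73×(255−249) = 249 + 4.38 = 253.38 → 253
  B: 223 + 23.36 = 246.36 → 246
After the tint: rgb(227, 253, 246) = #E3FDF6.
A 31% shade moves each channel 31% toward 0:
  R: 227 − 70.37 = 156.63 → 157
  G: 253 + 0.31×(0−253) = 253 − 78.43 = 174.57 → 175
  B: 246 − 76.26 = 169.74 → 170
rgb(157, 175, 170) = #9DAFAA.

#9DAFAA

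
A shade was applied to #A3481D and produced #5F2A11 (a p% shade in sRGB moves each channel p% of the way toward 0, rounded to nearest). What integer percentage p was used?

42%

#A3481D is rgb(163, 72, 29); #5F2A11 is rgb(95, 42, 17).
On the R channel (widest range): 95 ≈ 163 + (p/100)(0 − 163), so p ≈ 100×(95 − 163)/(0 − 163) = -6800/-163 = 41.72.
p = 42 reproduces all three channels after rounding.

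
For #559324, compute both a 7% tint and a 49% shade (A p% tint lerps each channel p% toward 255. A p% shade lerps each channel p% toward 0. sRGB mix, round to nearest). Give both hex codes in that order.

#619B33, #2B4B12

#559324 is rgb(85, 147, 36).
7% tint:
  R: 85 + 0.07×(255−85) = 85 + 11.9 = 96.9 → 97
  G: 147 + 0.07×(255−147) = 147 + 7.56 = 154.56 → 155
  B: 36 + 0.07×(255−36) = 36 + 15.33 = 51.33 → 51
  → #619B33
49% shade:
  R: 85 + 0.49×(0−85) = 85 − 41.65 = 43.35 → 43
  G: 147 + 0.49×(0−147) = 147 − 72.03 = 74.97 → 75
  B: 36 + 0.49×(0−36) = 36 − 17.64 = 18.36 → 18
  → #2B4B12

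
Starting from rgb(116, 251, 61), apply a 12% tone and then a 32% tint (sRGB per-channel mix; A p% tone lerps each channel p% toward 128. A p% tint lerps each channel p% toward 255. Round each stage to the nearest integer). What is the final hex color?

Per channel, c → c + 0.12(128 − c):
  R: 116 + 0.12×(128−116) = 116 + 1.44 = 117.44 → 117
  G: 251 + 0.12×(128−251) = 251 − 14.76 = 236.24 → 236
  B: 61 + 8.04 = 69.04 → 69
After the tone: rgb(117, 236, 69) = #75EC45.
Per channel, c → c + 0.32(255 − c):
  R: 117 + 0.32×(255−117) = 117 + 44.16 = 161.16 → 161
  G: 236 + 0.32×(255−236) = 236 + 6.08 = 242.08 → 242
  B: 69 + 0.32×(255−69) = 69 + 59.52 = 128.52 → 129
rgb(161, 242, 129) = #A1F281.

#A1F281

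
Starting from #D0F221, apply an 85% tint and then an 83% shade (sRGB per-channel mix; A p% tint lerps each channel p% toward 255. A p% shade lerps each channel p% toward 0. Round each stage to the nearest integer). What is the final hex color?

#2A2B26

#D0F221 is rgb(208, 242, 33).
An 85% tint moves each channel 85% toward 255:
  R: 208 + 39.95 = 247.95 → 248
  G: 242 + 0.85×(255−242) = 242 + 11.05 = 253.05 → 253
  B: 33 + 0.85×(255−33) = 33 + 188.7 = 221.7 → 222
After the tint: rgb(248, 253, 222) = #F8FDDE.
An 83% shade moves each channel 83% toward 0:
  R: 248 − 205.84 = 42.16 → 42
  G: 253 + 0.83×(0−253) = 253 − 209.99 = 43.01 → 43
  B: 222 + 0.83×(0−222) = 222 − 184.26 = 37.74 → 38
rgb(42, 43, 38) = #2A2B26.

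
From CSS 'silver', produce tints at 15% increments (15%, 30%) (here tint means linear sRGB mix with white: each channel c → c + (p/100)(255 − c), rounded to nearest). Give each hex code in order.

CSS silver is rgb(192, 192, 192).
15%: (192 + 9.45 = 201.45→201, 192 + 9.45 = 201.45→201, 192 + 9.45 = 201.45→201) → #C9C9C9
30%: (192 + 18.9 = 210.9→211, 192 + 18.9 = 210.9→211, 192 + 18.9 = 210.9→211) → #D3D3D3

#C9C9C9, #D3D3D3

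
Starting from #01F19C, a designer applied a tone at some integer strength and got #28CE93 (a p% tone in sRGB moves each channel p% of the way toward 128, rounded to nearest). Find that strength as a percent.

31%

#01F19C is rgb(1, 241, 156); #28CE93 is rgb(40, 206, 147).
On the R channel (widest range): 40 ≈ 1 + (p/100)(128 − 1), so p ≈ 100×(40 − 1)/(128 − 1) = 3900/127 = 30.71.
p = 31 reproduces all three channels after rounding.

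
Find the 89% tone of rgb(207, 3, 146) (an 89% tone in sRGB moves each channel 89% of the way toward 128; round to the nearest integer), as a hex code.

#897282

An 89% tone moves each channel 89% toward 128:
  R: 207 + 0.89×(128−207) = 207 − 70.31 = 136.69 → 137
  G: 3 + 111.25 = 114.25 → 114
  B: 146 + 0.89×(128−146) = 146 − 16.02 = 129.98 → 130
rgb(137, 114, 130) = #897282.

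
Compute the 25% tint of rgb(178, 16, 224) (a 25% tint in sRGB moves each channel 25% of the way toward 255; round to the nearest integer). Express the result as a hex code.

#c54ce8

A 25% tint moves each channel 25% toward 255:
  R: 178 + 0.25×(255−178) = 178 + 19.25 = 197.25 → 197
  G: 16 + 0.25×(255−16) = 16 + 59.75 = 75.75 → 76
  B: 224 + 0.25×(255−224) = 224 + 7.75 = 231.75 → 232
rgb(197, 76, 232) = #c54ce8.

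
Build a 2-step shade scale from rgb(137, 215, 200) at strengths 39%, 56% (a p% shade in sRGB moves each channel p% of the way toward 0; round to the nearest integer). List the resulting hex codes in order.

#54837A, #3C5F58

39%: (137 − 53.43 = 83.57→84, 215 − 83.85 = 131.15→131, 200 − 78 = 122→122) → #54837A
56%: (137 − 76.72 = 60.28→60, 215 − 120.4 = 94.6→95, 200 − 112 = 88→88) → #3C5F58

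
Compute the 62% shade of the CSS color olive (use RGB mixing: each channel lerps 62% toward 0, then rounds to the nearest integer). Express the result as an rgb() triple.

rgb(49, 49, 0)

CSS olive is rgb(128, 128, 0).
A 62% shade moves each channel 62% toward 0:
  R: 128 + 0.62×(0−128) = 128 − 79.36 = 48.64 → 49
  G: 128 − 79.36 = 48.64 → 49
  B: 0 + 0 = 0 → 0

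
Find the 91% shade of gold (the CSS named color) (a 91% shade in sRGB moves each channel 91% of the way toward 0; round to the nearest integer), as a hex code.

CSS gold is rgb(255, 215, 0).
Lerp each channel 91% toward 0:
  R: 255 − 232.05 = 22.95 → 23
  G: 215 − 195.65 = 19.35 → 19
  B: 0 + 0.91×(0−0) = 0 + 0 = 0 → 0
rgb(23, 19, 0) = #171300.

#171300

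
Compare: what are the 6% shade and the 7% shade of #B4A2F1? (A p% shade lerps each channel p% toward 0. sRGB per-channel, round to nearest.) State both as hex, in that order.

#A998E3, #A797E0

#B4A2F1 is rgb(180, 162, 241).
6% shade:
  R: 180 + 0.06×(0−180) = 180 − 10.8 = 169.2 → 169
  G: 162 + 0.06×(0−162) = 162 − 9.72 = 152.28 → 152
  B: 241 + 0.06×(0−241) = 241 − 14.46 = 226.54 → 227
  → #A998E3
7% shade:
  R: 180 − 12.6 = 167.4 → 167
  G: 162 − 11.34 = 150.66 → 151
  B: 241 + 0.07×(0−241) = 241 − 16.87 = 224.13 → 224
  → #A797E0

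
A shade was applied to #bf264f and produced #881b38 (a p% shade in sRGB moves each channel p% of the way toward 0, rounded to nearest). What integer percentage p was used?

#bf264f is rgb(191, 38, 79); #881b38 is rgb(136, 27, 56).
On the R channel (widest range): 136 ≈ 191 + (p/100)(0 − 191), so p ≈ 100×(136 − 191)/(0 − 191) = -5500/-191 = 28.80.
p = 29 reproduces all three channels after rounding.

29%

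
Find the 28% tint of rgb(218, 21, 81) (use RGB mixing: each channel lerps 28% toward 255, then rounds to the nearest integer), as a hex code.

#E45782

Per channel, c → c + 0.28(255 − c):
  R: 218 + 0.28×(255−218) = 218 + 10.36 = 228.36 → 228
  G: 21 + 65.52 = 86.52 → 87
  B: 81 + 48.72 = 129.72 → 130
rgb(228, 87, 130) = #E45782.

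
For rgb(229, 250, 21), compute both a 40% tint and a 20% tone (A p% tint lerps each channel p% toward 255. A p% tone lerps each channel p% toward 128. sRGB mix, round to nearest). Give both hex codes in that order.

40% tint:
  R: 229 + 0.4×(255−229) = 229 + 10.4 = 239.4 → 239
  G: 250 + 2 = 252 → 252
  B: 21 + 93.6 = 114.6 → 115
  → #effc73
20% tone:
  R: 229 − 20.2 = 208.8 → 209
  G: 250 + 0.2×(128−250) = 250 − 24.4 = 225.6 → 226
  B: 21 + 21.4 = 42.4 → 42
  → #d1e22a

#effc73, #d1e22a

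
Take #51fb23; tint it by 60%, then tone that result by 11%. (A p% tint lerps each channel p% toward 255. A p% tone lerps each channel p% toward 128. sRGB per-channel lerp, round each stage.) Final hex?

#51fb23 is rgb(81, 251, 35).
A 60% tint moves each channel 60% toward 255:
  R: 81 + 0.6×(255−81) = 81 + 104.4 = 185.4 → 185
  G: 251 + 2.4 = 253.4 → 253
  B: 35 + 0.6×(255−35) = 35 + 132 = 167 → 167
After the tint: rgb(185, 253, 167) = #b9fda7.
An 11% tone moves each channel 11% toward 128:
  R: 185 + 0.11×(128−185) = 185 − 6.27 = 178.73 → 179
  G: 253 + 0.11×(128−253) = 253 − 13.75 = 239.25 → 239
  B: 167 + 0.11×(128−167) = 167 − 4.29 = 162.71 → 163
rgb(179, 239, 163) = #b3efa3.

#b3efa3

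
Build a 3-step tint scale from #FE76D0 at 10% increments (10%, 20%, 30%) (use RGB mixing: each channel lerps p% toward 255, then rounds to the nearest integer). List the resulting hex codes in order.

#FE76D0 is rgb(254, 118, 208).
10%: (254→254, 118 + 13.7 = 131.7→132, 208 + 4.7 = 212.7→213) → #FE84D5
20%: (254→254, 118 + 27.4 = 145.4→145, 208 + 9.4 = 217.4→217) → #FE91D9
30%: (254→254, 118 + 41.1 = 159.1→159, 208 + 14.1 = 222.1→222) → #FE9FDE

#FE84D5, #FE91D9, #FE9FDE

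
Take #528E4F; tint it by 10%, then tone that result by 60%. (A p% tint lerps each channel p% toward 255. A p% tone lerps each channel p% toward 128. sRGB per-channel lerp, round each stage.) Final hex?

#528E4F is rgb(82, 142, 79).
Lerp each channel 10% toward 255:
  R: 82 + 0.1×(255−82) = 82 + 17.3 = 99.3 → 99
  G: 142 + 0.1×(255−142) = 142 + 11.3 = 153.3 → 153
  B: 79 + 17.6 = 96.6 → 97
After the tint: rgb(99, 153, 97) = #639961.
Per channel, c → c + 0.6(128 − c):
  R: 99 + 0.6×(128−99) = 99 + 17.4 = 116.4 → 116
  G: 153 + 0.6×(128−153) = 153 − 15 = 138 → 138
  B: 97 + 18.6 = 115.6 → 116
rgb(116, 138, 116) = #748A74.

#748A74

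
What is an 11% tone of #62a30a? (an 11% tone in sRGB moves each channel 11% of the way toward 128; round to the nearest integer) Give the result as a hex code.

#659f17

#62a30a is rgb(98, 163, 10).
Per channel, c → c + 0.11(128 − c):
  R: 98 + 0.11×(128−98) = 98 + 3.3 = 101.3 → 101
  G: 163 + 0.11×(128−163) = 163 − 3.85 = 159.15 → 159
  B: 10 + 12.98 = 22.98 → 23
rgb(101, 159, 23) = #659f17.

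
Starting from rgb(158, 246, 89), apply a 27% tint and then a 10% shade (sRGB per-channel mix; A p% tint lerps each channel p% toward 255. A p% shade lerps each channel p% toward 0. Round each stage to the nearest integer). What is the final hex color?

Lerp each channel 27% toward 255:
  R: 158 + 0.27×(255−158) = 158 + 26.19 = 184.19 → 184
  G: 246 + 2.43 = 248.43 → 248
  B: 89 + 44.82 = 133.82 → 134
After the tint: rgb(184, 248, 134) = #b8f886.
Per channel, c → c + 0.1(0 − c):
  R: 184 − 18.4 = 165.6 → 166
  G: 248 − 24.8 = 223.2 → 223
  B: 134 + 0.1×(0−134) = 134 − 13.4 = 120.6 → 121
rgb(166, 223, 121) = #a6df79.

#a6df79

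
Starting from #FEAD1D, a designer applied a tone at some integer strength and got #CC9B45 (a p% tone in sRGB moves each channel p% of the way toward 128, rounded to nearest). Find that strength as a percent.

#FEAD1D is rgb(254, 173, 29); #CC9B45 is rgb(204, 155, 69).
On the R channel (widest range): 204 ≈ 254 + (p/100)(128 − 254), so p ≈ 100×(204 − 254)/(128 − 254) = -5000/-126 = 39.68.
p = 40 reproduces all three channels after rounding.

40%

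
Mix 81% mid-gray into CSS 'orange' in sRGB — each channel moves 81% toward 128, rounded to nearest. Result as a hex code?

#988768

CSS orange is rgb(255, 165, 0).
Lerp each channel 81% toward 128:
  R: 255 + 0.81×(128−255) = 255 − 102.87 = 152.13 → 152
  G: 165 + 0.81×(128−165) = 165 − 29.97 = 135.03 → 135
  B: 0 + 103.68 = 103.68 → 104
rgb(152, 135, 104) = #988768.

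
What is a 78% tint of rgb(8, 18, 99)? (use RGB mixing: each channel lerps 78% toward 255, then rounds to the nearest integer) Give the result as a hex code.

#C9CBDD

Per channel, c → c + 0.78(255 − c):
  R: 8 + 0.78×(255−8) = 8 + 192.66 = 200.66 → 201
  G: 18 + 0.78×(255−18) = 18 + 184.86 = 202.86 → 203
  B: 99 + 121.68 = 220.68 → 221
rgb(201, 203, 221) = #C9CBDD.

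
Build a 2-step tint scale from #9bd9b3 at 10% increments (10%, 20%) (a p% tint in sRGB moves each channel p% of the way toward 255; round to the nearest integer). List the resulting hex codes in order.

#9bd9b3 is rgb(155, 217, 179).
10%: (155 + 10 = 165→165, 217 + 3.8 = 220.8→221, 179 + 7.6 = 186.6→187) → #a5ddbb
20%: (155 + 20 = 175→175, 217 + 7.6 = 224.6→225, 179 + 15.2 = 194.2→194) → #afe1c2

#a5ddbb, #afe1c2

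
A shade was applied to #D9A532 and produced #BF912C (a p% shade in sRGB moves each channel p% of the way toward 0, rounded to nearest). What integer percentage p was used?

#D9A532 is rgb(217, 165, 50); #BF912C is rgb(191, 145, 44).
On the R channel (widest range): 191 ≈ 217 + (p/100)(0 − 217), so p ≈ 100×(191 − 217)/(0 − 217) = -2600/-217 = 11.98.
p = 12 reproduces all three channels after rounding.

12%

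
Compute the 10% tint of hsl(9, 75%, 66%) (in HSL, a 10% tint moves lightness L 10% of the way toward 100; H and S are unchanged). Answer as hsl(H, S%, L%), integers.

hsl(9, 75%, 69%)

L moves 10% from 66 toward 100: 66 + 3.4 = 69.4 → 69.
H and S are unchanged.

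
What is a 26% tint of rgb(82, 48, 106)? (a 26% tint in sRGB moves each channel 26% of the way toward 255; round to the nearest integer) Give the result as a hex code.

#7F6691

A 26% tint moves each channel 26% toward 255:
  R: 82 + 0.26×(255−82) = 82 + 44.98 = 126.98 → 127
  G: 48 + 53.82 = 101.82 → 102
  B: 106 + 0.26×(255−106) = 106 + 38.74 = 144.74 → 145
rgb(127, 102, 145) = #7F6691.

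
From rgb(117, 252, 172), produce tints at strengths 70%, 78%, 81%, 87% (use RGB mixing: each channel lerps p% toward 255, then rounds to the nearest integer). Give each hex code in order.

#D6FEE6, #E1FEED, #E5FEEF, #EDFFF4

70%: (117 + 96.6 = 213.6→214, 252 + 2.1 = 254.1→254, 172 + 58.1 = 230.1→230) → #D6FEE6
78%: (117 + 107.64 = 224.64→225, 252 + 2.34 = 254.34→254, 172 + 64.74 = 236.74→237) → #E1FEED
81%: (117 + 111.78 = 228.78→229, 252 + 2.43 = 254.43→254, 172 + 67.23 = 239.23→239) → #E5FEEF
87%: (117 + 120.06 = 237.06→237, 252 + 2.61 = 254.61→255, 172 + 72.21 = 244.21→244) → #EDFFF4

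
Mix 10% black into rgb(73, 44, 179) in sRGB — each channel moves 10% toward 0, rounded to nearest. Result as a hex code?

#4228A1

Per channel, c → c + 0.1(0 − c):
  R: 73 − 7.3 = 65.7 → 66
  G: 44 + 0.1×(0−44) = 44 − 4.4 = 39.6 → 40
  B: 179 + 0.1×(0−179) = 179 − 17.9 = 161.1 → 161
rgb(66, 40, 161) = #4228A1.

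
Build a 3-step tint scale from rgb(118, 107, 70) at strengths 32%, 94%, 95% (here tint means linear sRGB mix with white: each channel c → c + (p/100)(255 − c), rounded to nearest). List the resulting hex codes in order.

32%: (118 + 43.84 = 161.84→162, 107 + 47.36 = 154.36→154, 70 + 59.2 = 129.2→129) → #A29A81
94%: (118 + 128.78 = 246.78→247, 107 + 139.12 = 246.12→246, 70 + 173.9 = 243.9→244) → #F7F6F4
95%: (118 + 130.15 = 248.15→248, 107 + 140.6 = 247.6→248, 70 + 175.75 = 245.75→246) → #F8F8F6

#A29A81, #F7F6F4, #F8F8F6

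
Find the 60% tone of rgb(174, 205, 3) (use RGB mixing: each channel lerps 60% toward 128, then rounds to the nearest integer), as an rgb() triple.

Per channel, c → c + 0.6(128 − c):
  R: 174 + 0.6×(128−174) = 174 − 27.6 = 146.4 → 146
  G: 205 + 0.6×(128−205) = 205 − 46.2 = 158.8 → 159
  B: 3 + 0.6×(128−3) = 3 + 75 = 78 → 78

rgb(146, 159, 78)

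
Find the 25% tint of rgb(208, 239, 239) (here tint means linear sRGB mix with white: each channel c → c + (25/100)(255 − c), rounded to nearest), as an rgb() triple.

Per channel, c → c + 0.25(255 − c):
  R: 208 + 0.25×(255−208) = 208 + 11.75 = 219.75 → 220
  G: 239 + 0.25×(255−239) = 239 + 4 = 243 → 243
  B: 239 + 4 = 243 → 243

rgb(220, 243, 243)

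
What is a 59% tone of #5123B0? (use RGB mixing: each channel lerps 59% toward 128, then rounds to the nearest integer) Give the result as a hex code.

#6D5A94

#5123B0 is rgb(81, 35, 176).
Per channel, c → c + 0.59(128 − c):
  R: 81 + 0.59×(128−81) = 81 + 27.73 = 108.73 → 109
  G: 35 + 0.59×(128−35) = 35 + 54.87 = 89.87 → 90
  B: 176 + 0.59×(128−176) = 176 − 28.32 = 147.68 → 148
rgb(109, 90, 148) = #6D5A94.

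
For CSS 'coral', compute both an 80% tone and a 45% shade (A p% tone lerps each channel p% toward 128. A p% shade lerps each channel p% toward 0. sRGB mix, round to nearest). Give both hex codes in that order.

CSS coral is rgb(255, 127, 80).
80% tone:
  R: 255 − 101.6 = 153.4 → 153
  G: 127 + 0.8×(128−127) = 127 + 0.8 = 127.8 → 128
  B: 80 + 0.8×(128−80) = 80 + 38.4 = 118.4 → 118
  → #998076
45% shade:
  R: 255 + 0.45×(0−255) = 255 − 114.75 = 140.25 → 140
  G: 127 + 0.45×(0−127) = 127 − 57.15 = 69.85 → 70
  B: 80 + 0.45×(0−80) = 80 − 36 = 44 → 44
  → #8C462C

#998076, #8C462C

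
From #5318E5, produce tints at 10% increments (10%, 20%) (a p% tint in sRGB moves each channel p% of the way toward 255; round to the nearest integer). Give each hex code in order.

#5318E5 is rgb(83, 24, 229).
10%: (83 + 17.2 = 100.2→100, 24 + 23.1 = 47.1→47, 229 + 2.6 = 231.6→232) → #642FE8
20%: (83 + 34.4 = 117.4→117, 24 + 46.2 = 70.2→70, 229 + 5.2 = 234.2→234) → #7546EA

#642FE8, #7546EA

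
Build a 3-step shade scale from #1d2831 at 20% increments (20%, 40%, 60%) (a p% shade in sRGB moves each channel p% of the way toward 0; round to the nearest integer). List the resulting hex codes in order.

#1d2831 is rgb(29, 40, 49).
20%: (29 − 5.8 = 23.2→23, 40 − 8 = 32→32, 49 − 9.8 = 39.2→39) → #172027
40%: (29 − 11.6 = 17.4→17, 40 − 16 = 24→24, 49 − 19.6 = 29.4→29) → #11181d
60%: (29 − 17.4 = 11.6→12, 40 − 24 = 16→16, 49 − 29.4 = 19.6→20) → #0c1014

#172027, #11181d, #0c1014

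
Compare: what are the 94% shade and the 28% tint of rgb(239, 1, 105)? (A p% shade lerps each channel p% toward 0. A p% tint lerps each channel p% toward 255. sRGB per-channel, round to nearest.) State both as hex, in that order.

#0e0006, #f34893

94% shade:
  R: 239 − 224.66 = 14.34 → 14
  G: 1 + 0.94×(0−1) = 1 − 0.94 = 0.06 → 0
  B: 105 − 98.7 = 6.3 → 6
  → #0e0006
28% tint:
  R: 239 + 0.28×(255−239) = 239 + 4.48 = 243.48 → 243
  G: 1 + 0.28×(255−1) = 1 + 71.12 = 72.12 → 72
  B: 105 + 42 = 147 → 147
  → #f34893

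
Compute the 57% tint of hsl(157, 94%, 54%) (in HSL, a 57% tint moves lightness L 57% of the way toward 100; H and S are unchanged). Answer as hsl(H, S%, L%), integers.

L moves 57% from 54 toward 100: 54 + 26.22 = 80.22 → 80.
H and S are unchanged.

hsl(157, 94%, 80%)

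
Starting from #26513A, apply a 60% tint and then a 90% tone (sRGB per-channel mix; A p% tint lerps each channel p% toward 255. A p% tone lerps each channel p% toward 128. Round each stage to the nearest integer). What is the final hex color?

#848685

#26513A is rgb(38, 81, 58).
Per channel, c → c + 0.6(255 − c):
  R: 38 + 130.2 = 168.2 → 168
  G: 81 + 104.4 = 185.4 → 185
  B: 58 + 118.2 = 176.2 → 176
After the tint: rgb(168, 185, 176) = #A8B9B0.
Per channel, c → c + 0.9(128 − c):
  R: 168 − 36 = 132 → 132
  G: 185 + 0.9×(128−185) = 185 − 51.3 = 133.7 → 134
  B: 176 − 43.2 = 132.8 → 133
rgb(132, 134, 133) = #848685.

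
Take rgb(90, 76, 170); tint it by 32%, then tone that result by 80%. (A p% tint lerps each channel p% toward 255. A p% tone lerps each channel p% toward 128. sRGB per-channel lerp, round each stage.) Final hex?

Per channel, c → c + 0.32(255 − c):
  R: 90 + 0.32×(255−90) = 90 + 52.8 = 142.8 → 143
  G: 76 + 57.28 = 133.28 → 133
  B: 170 + 0.32×(255−170) = 170 + 27.2 = 197.2 → 197
After the tint: rgb(143, 133, 197) = #8F85C5.
Per channel, c → c + 0.8(128 − c):
  R: 143 + 0.8×(128−143) = 143 − 12 = 131 → 131
  G: 133 − 4 = 129 → 129
  B: 197 − 55.2 = 141.8 → 142
rgb(131, 129, 142) = #83818E.

#83818E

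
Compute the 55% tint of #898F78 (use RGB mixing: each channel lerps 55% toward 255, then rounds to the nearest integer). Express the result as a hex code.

#898F78 is rgb(137, 143, 120).
A 55% tint moves each channel 55% toward 255:
  R: 137 + 64.9 = 201.9 → 202
  G: 143 + 0.55×(255−143) = 143 + 61.6 = 204.6 → 205
  B: 120 + 0.55×(255−120) = 120 + 74.25 = 194.25 → 194
rgb(202, 205, 194) = #CACDC2.

#CACDC2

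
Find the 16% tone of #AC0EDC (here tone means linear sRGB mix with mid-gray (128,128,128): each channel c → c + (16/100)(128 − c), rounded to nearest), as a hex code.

#AC0EDC is rgb(172, 14, 220).
Lerp each channel 16% toward 128:
  R: 172 + 0.16×(128−172) = 172 − 7.04 = 164.96 → 165
  G: 14 + 0.16×(128−14) = 14 + 18.24 = 32.24 → 32
  B: 220 − 14.72 = 205.28 → 205
rgb(165, 32, 205) = #A520CD.

#A520CD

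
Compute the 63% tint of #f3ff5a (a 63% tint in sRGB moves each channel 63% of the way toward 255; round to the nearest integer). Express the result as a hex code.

#fbffc2

#f3ff5a is rgb(243, 255, 90).
Per channel, c → c + 0.63(255 − c):
  R: 243 + 0.63×(255−243) = 243 + 7.56 = 250.56 → 251
  G: 255 + 0 = 255 → 255
  B: 90 + 0.63×(255−90) = 90 + 103.95 = 193.95 → 194
rgb(251, 255, 194) = #fbffc2.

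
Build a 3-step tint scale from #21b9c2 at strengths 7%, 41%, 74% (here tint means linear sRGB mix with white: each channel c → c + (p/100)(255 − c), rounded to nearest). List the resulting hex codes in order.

#31bec6, #7cd6db, #c5edef

#21b9c2 is rgb(33, 185, 194).
7%: (33 + 15.54 = 48.54→49, 185 + 4.9 = 189.9→190, 194 + 4.27 = 198.27→198) → #31bec6
41%: (33 + 91.02 = 124.02→124, 185 + 28.7 = 213.7→214, 194 + 25.01 = 219.01→219) → #7cd6db
74%: (33 + 164.28 = 197.28→197, 185 + 51.8 = 236.8→237, 194 + 45.14 = 239.14→239) → #c5edef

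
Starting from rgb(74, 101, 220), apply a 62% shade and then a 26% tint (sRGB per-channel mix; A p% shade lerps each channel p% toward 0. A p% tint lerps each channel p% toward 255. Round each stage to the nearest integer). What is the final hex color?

#575E80

A 62% shade moves each channel 62% toward 0:
  R: 74 − 45.88 = 28.12 → 28
  G: 101 + 0.62×(0−101) = 101 − 62.62 = 38.38 → 38
  B: 220 − 136.4 = 83.6 → 84
After the shade: rgb(28, 38, 84) = #1C2654.
Lerp each channel 26% toward 255:
  R: 28 + 59.02 = 87.02 → 87
  G: 38 + 0.26×(255−38) = 38 + 56.42 = 94.42 → 94
  B: 84 + 0.26×(255−84) = 84 + 44.46 = 128.46 → 128
rgb(87, 94, 128) = #575E80.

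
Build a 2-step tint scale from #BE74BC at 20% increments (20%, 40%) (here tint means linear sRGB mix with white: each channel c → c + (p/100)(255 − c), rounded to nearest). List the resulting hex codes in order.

#BE74BC is rgb(190, 116, 188).
20%: (190 + 13 = 203→203, 116 + 27.8 = 143.8→144, 188 + 13.4 = 201.4→201) → #CB90C9
40%: (190 + 26 = 216→216, 116 + 55.6 = 171.6→172, 188 + 26.8 = 214.8→215) → #D8ACD7

#CB90C9, #D8ACD7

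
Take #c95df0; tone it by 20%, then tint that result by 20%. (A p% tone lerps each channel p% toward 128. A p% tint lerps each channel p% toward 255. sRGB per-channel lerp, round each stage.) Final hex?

#c883e1

#c95df0 is rgb(201, 93, 240).
Per channel, c → c + 0.2(128 − c):
  R: 201 − 14.6 = 186.4 → 186
  G: 93 + 0.2×(128−93) = 93 + 7 = 100 → 100
  B: 240 + 0.2×(128−240) = 240 − 22.4 = 217.6 → 218
After the tone: rgb(186, 100, 218) = #ba64da.
Per channel, c → c + 0.2(255 − c):
  R: 186 + 0.2×(255−186) = 186 + 13.8 = 199.8 → 200
  G: 100 + 31 = 131 → 131
  B: 218 + 7.4 = 225.4 → 225
rgb(200, 131, 225) = #c883e1.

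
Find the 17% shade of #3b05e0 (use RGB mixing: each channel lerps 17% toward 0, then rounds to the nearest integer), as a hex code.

#3b05e0 is rgb(59, 5, 224).
Per channel, c → c + 0.17(0 − c):
  R: 59 + 0.17×(0−59) = 59 − 10.03 = 48.97 → 49
  G: 5 − 0.85 = 4.15 → 4
  B: 224 + 0.17×(0−224) = 224 − 38.08 = 185.92 → 186
rgb(49, 4, 186) = #3104ba.

#3104ba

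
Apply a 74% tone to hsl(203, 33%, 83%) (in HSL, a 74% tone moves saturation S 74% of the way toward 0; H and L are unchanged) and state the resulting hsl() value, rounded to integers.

S moves 74% from 33 toward 0: 33 − 24.42 = 8.58 → 9.
H and L are unchanged.

hsl(203, 9%, 83%)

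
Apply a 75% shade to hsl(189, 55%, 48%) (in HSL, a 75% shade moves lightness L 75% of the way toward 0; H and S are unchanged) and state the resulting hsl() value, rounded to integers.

L moves 75% from 48 toward 0: 48 − 36 = 12 → 12.
H and S are unchanged.

hsl(189, 55%, 12%)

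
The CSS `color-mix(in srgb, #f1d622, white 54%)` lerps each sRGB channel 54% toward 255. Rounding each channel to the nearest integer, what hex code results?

#f1d622 is rgb(241, 214, 34).
Lerp each channel 54% toward 255:
  R: 241 + 0.54×(255−241) = 241 + 7.56 = 248.56 → 249
  G: 214 + 22.14 = 236.14 → 236
  B: 34 + 0.54×(255−34) = 34 + 119.34 = 153.34 → 153
rgb(249, 236, 153) = #f9ec99.

#f9ec99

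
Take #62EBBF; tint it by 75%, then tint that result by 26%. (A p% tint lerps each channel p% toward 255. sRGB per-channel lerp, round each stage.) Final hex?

#E2FBF3

#62EBBF is rgb(98, 235, 191).
A 75% tint moves each channel 75% toward 255:
  R: 98 + 0.75×(255−98) = 98 + 117.75 = 215.75 → 216
  G: 235 + 0.75×(255−235) = 235 + 15 = 250 → 250
  B: 191 + 0.75×(255−191) = 191 + 48 = 239 → 239
After the tint: rgb(216, 250, 239) = #D8FAEF.
Lerp each channel 26% toward 255:
  R: 216 + 0.26×(255−216) = 216 + 10.14 = 226.14 → 226
  G: 250 + 0.26×(255−250) = 250 + 1.3 = 251.3 → 251
  B: 239 + 4.16 = 243.16 → 243
rgb(226, 251, 243) = #E2FBF3.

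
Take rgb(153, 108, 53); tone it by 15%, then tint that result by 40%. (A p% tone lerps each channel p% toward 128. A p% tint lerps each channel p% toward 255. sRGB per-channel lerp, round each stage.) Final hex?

#BFA98C

Per channel, c → c + 0.15(128 − c):
  R: 153 − 3.75 = 149.25 → 149
  G: 108 + 3 = 111 → 111
  B: 53 + 0.15×(128−53) = 53 + 11.25 = 64.25 → 64
After the tone: rgb(149, 111, 64) = #956F40.
Lerp each channel 40% toward 255:
  R: 149 + 0.4×(255−149) = 149 + 42.4 = 191.4 → 191
  G: 111 + 0.4×(255−111) = 111 + 57.6 = 168.6 → 169
  B: 64 + 0.4×(255−64) = 64 + 76.4 = 140.4 → 140
rgb(191, 169, 140) = #BFA98C.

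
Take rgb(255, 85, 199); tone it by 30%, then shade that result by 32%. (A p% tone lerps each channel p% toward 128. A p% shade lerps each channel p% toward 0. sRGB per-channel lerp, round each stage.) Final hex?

Lerp each channel 30% toward 128:
  R: 255 + 0.3×(128−255) = 255 − 38.1 = 216.9 → 217
  G: 85 + 0.3×(128−85) = 85 + 12.9 = 97.9 → 98
  B: 199 + 0.3×(128−199) = 199 − 21.3 = 177.7 → 178
After the tone: rgb(217, 98, 178) = #D962B2.
A 32% shade moves each channel 32% toward 0:
  R: 217 + 0.32×(0−217) = 217 − 69.44 = 147.56 → 148
  G: 98 + 0.32×(0−98) = 98 − 31.36 = 66.64 → 67
  B: 178 + 0.32×(0−178) = 178 − 56.96 = 121.04 → 121
rgb(148, 67, 121) = #944379.

#944379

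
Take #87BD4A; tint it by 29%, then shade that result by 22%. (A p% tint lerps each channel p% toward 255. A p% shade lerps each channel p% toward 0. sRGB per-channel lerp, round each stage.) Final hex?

#87BD4A is rgb(135, 189, 74).
Per channel, c → c + 0.29(255 − c):
  R: 135 + 0.29×(255−135) = 135 + 34.8 = 169.8 → 170
  G: 189 + 0.29×(255−189) = 189 + 19.14 = 208.14 → 208
  B: 74 + 52.49 = 126.49 → 126
After the tint: rgb(170, 208, 126) = #AAD07E.
Per channel, c → c + 0.22(0 − c):
  R: 170 + 0.22×(0−170) = 170 − 37.4 = 132.6 → 133
  G: 208 − 45.76 = 162.24 → 162
  B: 126 − 27.72 = 98.28 → 98
rgb(133, 162, 98) = #85A262.

#85A262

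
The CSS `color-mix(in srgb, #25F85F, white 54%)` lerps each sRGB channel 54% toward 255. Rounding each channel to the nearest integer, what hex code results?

#9BFCB5

#25F85F is rgb(37, 248, 95).
Per channel, c → c + 0.54(255 − c):
  R: 37 + 0.54×(255−37) = 37 + 117.72 = 154.72 → 155
  G: 248 + 3.78 = 251.78 → 252
  B: 95 + 0.54×(255−95) = 95 + 86.4 = 181.4 → 181
rgb(155, 252, 181) = #9BFCB5.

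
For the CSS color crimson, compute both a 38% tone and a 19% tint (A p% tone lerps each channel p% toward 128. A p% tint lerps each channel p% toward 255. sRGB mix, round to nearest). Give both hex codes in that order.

#b93d56, #e34161

CSS crimson is rgb(220, 20, 60).
38% tone:
  R: 220 − 34.96 = 185.04 → 185
  G: 20 + 0.38×(128−20) = 20 + 41.04 = 61.04 → 61
  B: 60 + 0.38×(128−60) = 60 + 25.84 = 85.84 → 86
  → #b93d56
19% tint:
  R: 220 + 0.19×(255−220) = 220 + 6.65 = 226.65 → 227
  G: 20 + 0.19×(255−20) = 20 + 44.65 = 64.65 → 65
  B: 60 + 0.19×(255−60) = 60 + 37.05 = 97.05 → 97
  → #e34161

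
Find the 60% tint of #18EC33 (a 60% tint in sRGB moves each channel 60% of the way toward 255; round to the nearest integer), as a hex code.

#A3F7AD

#18EC33 is rgb(24, 236, 51).
A 60% tint moves each channel 60% toward 255:
  R: 24 + 138.6 = 162.6 → 163
  G: 236 + 0.6×(255−236) = 236 + 11.4 = 247.4 → 247
  B: 51 + 0.6×(255−51) = 51 + 122.4 = 173.4 → 173
rgb(163, 247, 173) = #A3F7AD.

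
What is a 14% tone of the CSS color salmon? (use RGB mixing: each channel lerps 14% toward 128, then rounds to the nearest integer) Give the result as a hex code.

CSS salmon is rgb(250, 128, 114).
Per channel, c → c + 0.14(128 − c):
  R: 250 + 0.14×(128−250) = 250 − 17.08 = 232.92 → 233
  G: 128 + 0.14×(128−128) = 128 + 0 = 128 → 128
  B: 114 + 0.14×(128−114) = 114 + 1.96 = 115.96 → 116
rgb(233, 128, 116) = #E98074.

#E98074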